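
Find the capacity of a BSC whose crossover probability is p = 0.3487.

For BSC with error probability p:
C = 1 - H(p) where H(p) is binary entropy
H(0.3487) = -0.3487 × log₂(0.3487) - 0.6513 × log₂(0.6513)
H(p) = 0.9329
C = 1 - 0.9329 = 0.0671 bits/use


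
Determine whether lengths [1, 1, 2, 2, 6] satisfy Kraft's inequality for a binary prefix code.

Kraft inequality: Σ 2^(-l_i) ≤ 1 for prefix-free code
Calculating: 2^(-1) + 2^(-1) + 2^(-2) + 2^(-2) + 2^(-6)
= 0.5 + 0.5 + 0.25 + 0.25 + 0.015625
= 1.5156
Since 1.5156 > 1, prefix-free code does not exist


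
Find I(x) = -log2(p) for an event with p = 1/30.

Information content I(x) = -log₂(p(x))
I = -log₂(1/30) = -log₂(0.0333)
I = 4.9069 bits


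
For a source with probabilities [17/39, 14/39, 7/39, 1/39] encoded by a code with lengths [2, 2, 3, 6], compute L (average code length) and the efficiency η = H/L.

Average length L = Σ p_i × l_i = 2.2821 bits
Entropy H = 1.6331 bits
Efficiency η = H/L × 100% = 71.56%


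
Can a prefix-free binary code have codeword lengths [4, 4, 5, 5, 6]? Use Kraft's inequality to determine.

Kraft inequality: Σ 2^(-l_i) ≤ 1 for prefix-free code
Calculating: 2^(-4) + 2^(-4) + 2^(-5) + 2^(-5) + 2^(-6)
= 0.0625 + 0.0625 + 0.03125 + 0.03125 + 0.015625
= 0.2031
Since 0.2031 ≤ 1, prefix-free code exists


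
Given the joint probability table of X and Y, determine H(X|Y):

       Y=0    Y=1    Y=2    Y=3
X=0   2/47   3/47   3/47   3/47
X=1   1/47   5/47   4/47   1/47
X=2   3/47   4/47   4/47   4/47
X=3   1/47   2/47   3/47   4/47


H(X|Y) = Σ_y p(y) H(X|Y=y)
  p(Y=0) = 7/47, H(X|Y=0) = 1.8424
  p(Y=1) = 14/47, H(X|Y=1) = 1.9242
  p(Y=2) = 14/47, H(X|Y=2) = 1.9852
  p(Y=3) = 12/47, H(X|Y=3) = 1.8554
H(X|Y) = 0.1489×1.8424 + 0.2979×1.9242 + 0.2979×1.9852 + 0.2553×1.8554 = 1.9126 bits


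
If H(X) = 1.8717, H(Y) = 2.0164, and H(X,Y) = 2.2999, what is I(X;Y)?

I(X;Y) = H(X) + H(Y) - H(X,Y)
I(X;Y) = 1.8717 + 2.0164 - 2.2999 = 1.5882 bits


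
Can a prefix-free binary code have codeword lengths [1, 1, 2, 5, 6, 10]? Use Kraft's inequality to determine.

Kraft inequality: Σ 2^(-l_i) ≤ 1 for prefix-free code
Calculating: 2^(-1) + 2^(-1) + 2^(-2) + 2^(-5) + 2^(-6) + 2^(-10)
= 0.5 + 0.5 + 0.25 + 0.03125 + 0.015625 + 0.0009765625
= 1.2979
Since 1.2979 > 1, prefix-free code does not exist


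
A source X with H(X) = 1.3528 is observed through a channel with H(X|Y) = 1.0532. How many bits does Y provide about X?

I(X;Y) = H(X) - H(X|Y)
I(X;Y) = 1.3528 - 1.0532 = 0.2996 bits


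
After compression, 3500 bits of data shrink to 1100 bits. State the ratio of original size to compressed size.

Compression ratio = Original / Compressed
= 3500 / 1100 = 3.18:1


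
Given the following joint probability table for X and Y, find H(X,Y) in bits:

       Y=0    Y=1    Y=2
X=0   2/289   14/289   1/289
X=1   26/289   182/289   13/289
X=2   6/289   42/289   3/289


H(X,Y) = -Σ p(x,y) log₂ p(x,y)
  p(0,0)=2/289: -0.0069 × log₂(0.0069) = 0.0497
  p(0,1)=14/289: -0.0484 × log₂(0.0484) = 0.2116
  p(0,2)=1/289: -0.0035 × log₂(0.0035) = 0.0283
  p(1,0)=26/289: -0.0900 × log₂(0.0900) = 0.3126
  p(1,1)=182/289: -0.6298 × log₂(0.6298) = 0.4201
  p(1,2)=13/289: -0.0450 × log₂(0.0450) = 0.2013
  p(2,0)=6/289: -0.0208 × log₂(0.0208) = 0.1161
  p(2,1)=42/289: -0.1453 × log₂(0.1453) = 0.4044
  p(2,2)=3/289: -0.0104 × log₂(0.0104) = 0.0684
H(X,Y) = 1.8124 bits


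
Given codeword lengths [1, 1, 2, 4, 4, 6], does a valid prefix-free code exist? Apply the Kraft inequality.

Kraft inequality: Σ 2^(-l_i) ≤ 1 for prefix-free code
Calculating: 2^(-1) + 2^(-1) + 2^(-2) + 2^(-4) + 2^(-4) + 2^(-6)
= 0.5 + 0.5 + 0.25 + 0.0625 + 0.0625 + 0.015625
= 1.3906
Since 1.3906 > 1, prefix-free code does not exist


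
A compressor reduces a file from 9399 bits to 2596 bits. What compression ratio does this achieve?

Compression ratio = Original / Compressed
= 9399 / 2596 = 3.62:1


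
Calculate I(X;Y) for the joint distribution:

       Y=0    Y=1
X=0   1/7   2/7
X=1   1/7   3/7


H(X) = 0.9852, H(Y) = 0.8631, H(X,Y) = 1.8424
I(X;Y) = H(X) + H(Y) - H(X,Y) = 0.0060 bits


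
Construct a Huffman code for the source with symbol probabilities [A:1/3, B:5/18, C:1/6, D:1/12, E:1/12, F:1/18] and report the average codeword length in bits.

Huffman tree construction:
Combine smallest probabilities repeatedly
Resulting codes:
  A: 11 (length 2)
  B: 10 (length 2)
  C: 00 (length 2)
  D: 0111 (length 4)
  E: 010 (length 3)
  F: 0110 (length 4)
Average length = Σ p(s) × length(s) = 2.3611 bits


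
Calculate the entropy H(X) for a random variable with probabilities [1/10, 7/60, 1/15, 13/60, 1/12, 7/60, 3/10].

H(X) = -Σ p(x) log₂ p(x)
  -1/10 × log₂(1/10) = 0.3322
  -7/60 × log₂(7/60) = 0.3616
  -1/15 × log₂(1/15) = 0.2605
  -13/60 × log₂(13/60) = 0.4781
  -1/12 × log₂(1/12) = 0.2987
  -7/60 × log₂(7/60) = 0.3616
  -3/10 × log₂(3/10) = 0.5211
H(X) = 2.6138 bits


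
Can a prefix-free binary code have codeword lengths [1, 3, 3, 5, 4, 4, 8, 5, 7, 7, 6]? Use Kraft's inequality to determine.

Kraft inequality: Σ 2^(-l_i) ≤ 1 for prefix-free code
Calculating: 2^(-1) + 2^(-3) + 2^(-3) + 2^(-5) + 2^(-4) + 2^(-4) + 2^(-8) + 2^(-5) + 2^(-7) + 2^(-7) + 2^(-6)
= 0.5 + 0.125 + 0.125 + 0.03125 + 0.0625 + 0.0625 + 0.00390625 + 0.03125 + 0.0078125 + 0.0078125 + 0.015625
= 0.9727
Since 0.9727 ≤ 1, prefix-free code exists


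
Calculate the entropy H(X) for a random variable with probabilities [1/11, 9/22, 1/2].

H(X) = -Σ p(x) log₂ p(x)
  -1/11 × log₂(1/11) = 0.3145
  -9/22 × log₂(9/22) = 0.5275
  -1/2 × log₂(1/2) = 0.5000
H(X) = 1.3420 bits


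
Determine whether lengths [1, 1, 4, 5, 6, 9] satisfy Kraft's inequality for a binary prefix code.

Kraft inequality: Σ 2^(-l_i) ≤ 1 for prefix-free code
Calculating: 2^(-1) + 2^(-1) + 2^(-4) + 2^(-5) + 2^(-6) + 2^(-9)
= 0.5 + 0.5 + 0.0625 + 0.03125 + 0.015625 + 0.001953125
= 1.1113
Since 1.1113 > 1, prefix-free code does not exist


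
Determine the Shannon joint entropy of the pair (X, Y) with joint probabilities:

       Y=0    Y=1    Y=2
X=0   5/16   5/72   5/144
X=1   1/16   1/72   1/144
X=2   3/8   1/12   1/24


H(X,Y) = -Σ p(x,y) log₂ p(x,y)
  p(0,0)=5/16: -0.3125 × log₂(0.3125) = 0.5244
  p(0,1)=5/72: -0.0694 × log₂(0.0694) = 0.2672
  p(0,2)=5/144: -0.0347 × log₂(0.0347) = 0.1683
  p(1,0)=1/16: -0.0625 × log₂(0.0625) = 0.2500
  p(1,1)=1/72: -0.0139 × log₂(0.0139) = 0.0857
  p(1,2)=1/144: -0.0069 × log₂(0.0069) = 0.0498
  p(2,0)=3/8: -0.3750 × log₂(0.3750) = 0.5306
  p(2,1)=1/12: -0.0833 × log₂(0.0833) = 0.2987
  p(2,2)=1/24: -0.0417 × log₂(0.0417) = 0.1910
H(X,Y) = 2.3659 bits


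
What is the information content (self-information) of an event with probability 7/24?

Information content I(x) = -log₂(p(x))
I = -log₂(7/24) = -log₂(0.2917)
I = 1.7776 bits


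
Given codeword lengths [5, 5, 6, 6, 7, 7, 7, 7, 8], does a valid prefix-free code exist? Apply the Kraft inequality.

Kraft inequality: Σ 2^(-l_i) ≤ 1 for prefix-free code
Calculating: 2^(-5) + 2^(-5) + 2^(-6) + 2^(-6) + 2^(-7) + 2^(-7) + 2^(-7) + 2^(-7) + 2^(-8)
= 0.03125 + 0.03125 + 0.015625 + 0.015625 + 0.0078125 + 0.0078125 + 0.0078125 + 0.0078125 + 0.00390625
= 0.1289
Since 0.1289 ≤ 1, prefix-free code exists


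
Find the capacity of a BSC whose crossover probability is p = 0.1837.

For BSC with error probability p:
C = 1 - H(p) where H(p) is binary entropy
H(0.1837) = -0.1837 × log₂(0.1837) - 0.8163 × log₂(0.8163)
H(p) = 0.6881
C = 1 - 0.6881 = 0.3119 bits/use


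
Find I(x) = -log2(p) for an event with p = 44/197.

Information content I(x) = -log₂(p(x))
I = -log₂(44/197) = -log₂(0.2234)
I = 2.1626 bits


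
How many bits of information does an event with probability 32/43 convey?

Information content I(x) = -log₂(p(x))
I = -log₂(32/43) = -log₂(0.7442)
I = 0.4263 bits


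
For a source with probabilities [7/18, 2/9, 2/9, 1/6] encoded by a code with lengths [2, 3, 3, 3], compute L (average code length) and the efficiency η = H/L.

Average length L = Σ p_i × l_i = 2.6111 bits
Entropy H = 1.9251 bits
Efficiency η = H/L × 100% = 73.73%


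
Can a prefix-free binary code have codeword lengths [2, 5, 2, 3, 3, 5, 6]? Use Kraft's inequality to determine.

Kraft inequality: Σ 2^(-l_i) ≤ 1 for prefix-free code
Calculating: 2^(-2) + 2^(-5) + 2^(-2) + 2^(-3) + 2^(-3) + 2^(-5) + 2^(-6)
= 0.25 + 0.03125 + 0.25 + 0.125 + 0.125 + 0.03125 + 0.015625
= 0.8281
Since 0.8281 ≤ 1, prefix-free code exists


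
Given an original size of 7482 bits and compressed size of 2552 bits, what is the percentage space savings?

Space savings = (1 - Compressed/Original) × 100%
= (1 - 2552/7482) × 100%
= 65.89%


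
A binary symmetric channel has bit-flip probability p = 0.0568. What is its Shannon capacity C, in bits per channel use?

For BSC with error probability p:
C = 1 - H(p) where H(p) is binary entropy
H(0.0568) = -0.0568 × log₂(0.0568) - 0.9432 × log₂(0.9432)
H(p) = 0.3146
C = 1 - 0.3146 = 0.6854 bits/use


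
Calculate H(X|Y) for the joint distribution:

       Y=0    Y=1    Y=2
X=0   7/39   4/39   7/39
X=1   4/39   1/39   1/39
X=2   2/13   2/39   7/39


H(X|Y) = Σ_y p(y) H(X|Y=y)
  p(Y=0) = 17/39, H(X|Y=0) = 1.5486
  p(Y=1) = 7/39, H(X|Y=1) = 1.3788
  p(Y=2) = 5/13, H(X|Y=2) = 1.2867
H(X|Y) = 0.4359×1.5486 + 0.1795×1.3788 + 0.3846×1.2867 = 1.4174 bits


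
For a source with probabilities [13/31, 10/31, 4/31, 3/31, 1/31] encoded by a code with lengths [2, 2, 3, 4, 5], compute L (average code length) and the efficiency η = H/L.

Average length L = Σ p_i × l_i = 2.4194 bits
Entropy H = 1.9194 bits
Efficiency η = H/L × 100% = 79.33%


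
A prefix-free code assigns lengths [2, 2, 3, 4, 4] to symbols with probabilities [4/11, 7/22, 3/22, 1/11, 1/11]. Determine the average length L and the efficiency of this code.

Average length L = Σ p_i × l_i = 2.5000 bits
Entropy H = 2.0773 bits
Efficiency η = H/L × 100% = 83.09%


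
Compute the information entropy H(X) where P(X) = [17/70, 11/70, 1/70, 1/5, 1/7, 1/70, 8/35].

H(X) = -Σ p(x) log₂ p(x)
  -17/70 × log₂(17/70) = 0.4959
  -11/70 × log₂(11/70) = 0.4195
  -1/70 × log₂(1/70) = 0.0876
  -1/5 × log₂(1/5) = 0.4644
  -1/7 × log₂(1/7) = 0.4011
  -1/70 × log₂(1/70) = 0.0876
  -8/35 × log₂(8/35) = 0.4867
H(X) = 2.4427 bits


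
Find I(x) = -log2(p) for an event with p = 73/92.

Information content I(x) = -log₂(p(x))
I = -log₂(73/92) = -log₂(0.7935)
I = 0.3337 bits


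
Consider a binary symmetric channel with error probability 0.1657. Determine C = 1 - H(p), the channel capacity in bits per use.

For BSC with error probability p:
C = 1 - H(p) where H(p) is binary entropy
H(0.1657) = -0.1657 × log₂(0.1657) - 0.8343 × log₂(0.8343)
H(p) = 0.6478
C = 1 - 0.6478 = 0.3522 bits/use


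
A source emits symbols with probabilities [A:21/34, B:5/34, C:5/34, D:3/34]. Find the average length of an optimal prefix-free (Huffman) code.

Huffman tree construction:
Combine smallest probabilities repeatedly
Resulting codes:
  A: 1 (length 1)
  B: 011 (length 3)
  C: 00 (length 2)
  D: 010 (length 3)
Average length = Σ p(s) × length(s) = 1.6176 bits


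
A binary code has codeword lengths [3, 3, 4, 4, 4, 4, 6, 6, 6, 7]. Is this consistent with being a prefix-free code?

Kraft inequality: Σ 2^(-l_i) ≤ 1 for prefix-free code
Calculating: 2^(-3) + 2^(-3) + 2^(-4) + 2^(-4) + 2^(-4) + 2^(-4) + 2^(-6) + 2^(-6) + 2^(-6) + 2^(-7)
= 0.125 + 0.125 + 0.0625 + 0.0625 + 0.0625 + 0.0625 + 0.015625 + 0.015625 + 0.015625 + 0.0078125
= 0.5547
Since 0.5547 ≤ 1, prefix-free code exists


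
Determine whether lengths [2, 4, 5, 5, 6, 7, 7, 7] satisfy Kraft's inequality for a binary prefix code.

Kraft inequality: Σ 2^(-l_i) ≤ 1 for prefix-free code
Calculating: 2^(-2) + 2^(-4) + 2^(-5) + 2^(-5) + 2^(-6) + 2^(-7) + 2^(-7) + 2^(-7)
= 0.25 + 0.0625 + 0.03125 + 0.03125 + 0.015625 + 0.0078125 + 0.0078125 + 0.0078125
= 0.4141
Since 0.4141 ≤ 1, prefix-free code exists


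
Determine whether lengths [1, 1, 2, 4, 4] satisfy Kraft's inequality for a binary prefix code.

Kraft inequality: Σ 2^(-l_i) ≤ 1 for prefix-free code
Calculating: 2^(-1) + 2^(-1) + 2^(-2) + 2^(-4) + 2^(-4)
= 0.5 + 0.5 + 0.25 + 0.0625 + 0.0625
= 1.3750
Since 1.3750 > 1, prefix-free code does not exist


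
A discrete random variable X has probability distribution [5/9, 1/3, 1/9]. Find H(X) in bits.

H(X) = -Σ p(x) log₂ p(x)
  -5/9 × log₂(5/9) = 0.4711
  -1/3 × log₂(1/3) = 0.5283
  -1/9 × log₂(1/9) = 0.3522
H(X) = 1.3516 bits


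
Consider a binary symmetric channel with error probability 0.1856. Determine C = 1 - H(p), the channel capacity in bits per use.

For BSC with error probability p:
C = 1 - H(p) where H(p) is binary entropy
H(0.1856) = -0.1856 × log₂(0.1856) - 0.8144 × log₂(0.8144)
H(p) = 0.6922
C = 1 - 0.6922 = 0.3078 bits/use


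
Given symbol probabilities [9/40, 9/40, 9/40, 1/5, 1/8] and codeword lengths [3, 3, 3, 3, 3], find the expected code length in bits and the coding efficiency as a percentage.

Average length L = Σ p_i × l_i = 3.0000 bits
Entropy H = 2.2920 bits
Efficiency η = H/L × 100% = 76.40%


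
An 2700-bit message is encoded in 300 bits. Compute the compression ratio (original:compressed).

Compression ratio = Original / Compressed
= 2700 / 300 = 9.00:1


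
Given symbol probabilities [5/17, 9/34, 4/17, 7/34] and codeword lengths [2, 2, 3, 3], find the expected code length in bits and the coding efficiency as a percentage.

Average length L = Σ p_i × l_i = 2.4412 bits
Entropy H = 1.9875 bits
Efficiency η = H/L × 100% = 81.41%


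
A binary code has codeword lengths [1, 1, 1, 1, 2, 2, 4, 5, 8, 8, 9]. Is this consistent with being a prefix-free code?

Kraft inequality: Σ 2^(-l_i) ≤ 1 for prefix-free code
Calculating: 2^(-1) + 2^(-1) + 2^(-1) + 2^(-1) + 2^(-2) + 2^(-2) + 2^(-4) + 2^(-5) + 2^(-8) + 2^(-8) + 2^(-9)
= 0.5 + 0.5 + 0.5 + 0.5 + 0.25 + 0.25 + 0.0625 + 0.03125 + 0.00390625 + 0.00390625 + 0.001953125
= 2.6035
Since 2.6035 > 1, prefix-free code does not exist


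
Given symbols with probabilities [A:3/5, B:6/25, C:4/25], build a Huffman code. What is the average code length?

Huffman tree construction:
Combine smallest probabilities repeatedly
Resulting codes:
  A: 1 (length 1)
  B: 01 (length 2)
  C: 00 (length 2)
Average length = Σ p(s) × length(s) = 1.4000 bits


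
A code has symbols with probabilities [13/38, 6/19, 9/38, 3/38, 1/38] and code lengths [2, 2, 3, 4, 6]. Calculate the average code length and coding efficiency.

Average length L = Σ p_i × l_i = 2.5000 bits
Entropy H = 1.9740 bits
Efficiency η = H/L × 100% = 78.96%


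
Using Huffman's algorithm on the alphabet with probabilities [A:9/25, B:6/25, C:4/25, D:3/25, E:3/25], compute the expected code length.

Huffman tree construction:
Combine smallest probabilities repeatedly
Resulting codes:
  A: 11 (length 2)
  B: 01 (length 2)
  C: 00 (length 2)
  D: 100 (length 3)
  E: 101 (length 3)
Average length = Σ p(s) × length(s) = 2.2400 bits


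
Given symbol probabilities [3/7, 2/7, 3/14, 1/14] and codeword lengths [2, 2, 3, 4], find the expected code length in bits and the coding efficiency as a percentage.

Average length L = Σ p_i × l_i = 2.3571 bits
Entropy H = 1.7885 bits
Efficiency η = H/L × 100% = 75.87%


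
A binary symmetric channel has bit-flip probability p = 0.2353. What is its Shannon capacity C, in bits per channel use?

For BSC with error probability p:
C = 1 - H(p) where H(p) is binary entropy
H(0.2353) = -0.2353 × log₂(0.2353) - 0.7647 × log₂(0.7647)
H(p) = 0.7871
C = 1 - 0.7871 = 0.2129 bits/use


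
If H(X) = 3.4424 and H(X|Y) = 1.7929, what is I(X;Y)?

I(X;Y) = H(X) - H(X|Y)
I(X;Y) = 3.4424 - 1.7929 = 1.6495 bits


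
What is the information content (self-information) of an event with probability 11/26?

Information content I(x) = -log₂(p(x))
I = -log₂(11/26) = -log₂(0.4231)
I = 1.2410 bits


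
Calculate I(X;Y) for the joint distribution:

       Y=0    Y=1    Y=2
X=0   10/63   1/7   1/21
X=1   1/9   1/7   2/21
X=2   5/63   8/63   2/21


H(X) = 1.5816, H(Y) = 1.5499, H(X,Y) = 3.0993
I(X;Y) = H(X) + H(Y) - H(X,Y) = 0.0323 bits


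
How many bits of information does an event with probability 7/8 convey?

Information content I(x) = -log₂(p(x))
I = -log₂(7/8) = -log₂(0.8750)
I = 0.1926 bits


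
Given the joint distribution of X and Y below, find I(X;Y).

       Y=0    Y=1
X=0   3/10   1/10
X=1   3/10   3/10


H(X) = 0.9710, H(Y) = 0.9710, H(X,Y) = 1.8955
I(X;Y) = H(X) + H(Y) - H(X,Y) = 0.0464 bits


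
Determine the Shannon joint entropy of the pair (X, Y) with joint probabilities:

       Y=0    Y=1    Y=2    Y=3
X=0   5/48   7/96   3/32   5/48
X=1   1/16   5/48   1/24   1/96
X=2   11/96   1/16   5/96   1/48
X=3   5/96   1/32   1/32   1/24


H(X,Y) = -Σ p(x,y) log₂ p(x,y)
  p(0,0)=5/48: -0.1042 × log₂(0.1042) = 0.3399
  p(0,1)=7/96: -0.0729 × log₂(0.0729) = 0.2755
  p(0,2)=3/32: -0.0938 × log₂(0.0938) = 0.3202
  p(0,3)=5/48: -0.1042 × log₂(0.1042) = 0.3399
  p(1,0)=1/16: -0.0625 × log₂(0.0625) = 0.2500
  p(1,1)=5/48: -0.1042 × log₂(0.1042) = 0.3399
  p(1,2)=1/24: -0.0417 × log₂(0.0417) = 0.1910
  p(1,3)=1/96: -0.0104 × log₂(0.0104) = 0.0686
  p(2,0)=11/96: -0.1146 × log₂(0.1146) = 0.3581
  p(2,1)=1/16: -0.0625 × log₂(0.0625) = 0.2500
  p(2,2)=5/96: -0.0521 × log₂(0.0521) = 0.2220
  p(2,3)=1/48: -0.0208 × log₂(0.0208) = 0.1164
  p(3,0)=5/96: -0.0521 × log₂(0.0521) = 0.2220
  p(3,1)=1/32: -0.0312 × log₂(0.0312) = 0.1562
  p(3,2)=1/32: -0.0312 × log₂(0.0312) = 0.1562
  p(3,3)=1/24: -0.0417 × log₂(0.0417) = 0.1910
H(X,Y) = 3.7970 bits


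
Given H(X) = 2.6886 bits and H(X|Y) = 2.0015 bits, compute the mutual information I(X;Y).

I(X;Y) = H(X) - H(X|Y)
I(X;Y) = 2.6886 - 2.0015 = 0.6871 bits


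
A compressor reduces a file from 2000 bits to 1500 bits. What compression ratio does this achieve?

Compression ratio = Original / Compressed
= 2000 / 1500 = 1.33:1


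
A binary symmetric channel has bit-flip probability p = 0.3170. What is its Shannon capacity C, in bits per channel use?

For BSC with error probability p:
C = 1 - H(p) where H(p) is binary entropy
H(0.3170) = -0.3170 × log₂(0.3170) - 0.6830 × log₂(0.6830)
H(p) = 0.9011
C = 1 - 0.9011 = 0.0989 bits/use


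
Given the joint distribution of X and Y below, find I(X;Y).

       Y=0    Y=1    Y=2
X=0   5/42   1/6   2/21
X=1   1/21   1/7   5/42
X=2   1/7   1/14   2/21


H(X) = 1.5778, H(Y) = 1.5778, H(X,Y) = 3.0912
I(X;Y) = H(X) + H(Y) - H(X,Y) = 0.0643 bits


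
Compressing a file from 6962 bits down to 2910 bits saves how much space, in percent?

Space savings = (1 - Compressed/Original) × 100%
= (1 - 2910/6962) × 100%
= 58.20%


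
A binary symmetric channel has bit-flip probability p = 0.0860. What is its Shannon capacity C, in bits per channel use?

For BSC with error probability p:
C = 1 - H(p) where H(p) is binary entropy
H(0.0860) = -0.0860 × log₂(0.0860) - 0.9140 × log₂(0.9140)
H(p) = 0.4230
C = 1 - 0.4230 = 0.5770 bits/use


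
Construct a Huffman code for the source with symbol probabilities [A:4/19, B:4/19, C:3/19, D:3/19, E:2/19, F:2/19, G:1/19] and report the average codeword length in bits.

Huffman tree construction:
Combine smallest probabilities repeatedly
Resulting codes:
  A: 00 (length 2)
  B: 01 (length 2)
  C: 101 (length 3)
  D: 110 (length 3)
  E: 1111 (length 4)
  F: 100 (length 3)
  G: 1110 (length 4)
Average length = Σ p(s) × length(s) = 2.7368 bits


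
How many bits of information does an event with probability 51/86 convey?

Information content I(x) = -log₂(p(x))
I = -log₂(51/86) = -log₂(0.5930)
I = 0.7538 bits


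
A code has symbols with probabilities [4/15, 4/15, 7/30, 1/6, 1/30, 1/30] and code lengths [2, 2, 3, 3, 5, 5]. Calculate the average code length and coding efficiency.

Average length L = Σ p_i × l_i = 2.6000 bits
Entropy H = 2.2649 bits
Efficiency η = H/L × 100% = 87.11%


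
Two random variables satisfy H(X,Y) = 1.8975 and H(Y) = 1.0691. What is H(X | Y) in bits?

Chain rule: H(X,Y) = H(X|Y) + H(Y)
H(X|Y) = H(X,Y) - H(Y) = 1.8975 - 1.0691 = 0.8284 bits


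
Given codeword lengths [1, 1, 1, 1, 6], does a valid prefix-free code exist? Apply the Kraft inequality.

Kraft inequality: Σ 2^(-l_i) ≤ 1 for prefix-free code
Calculating: 2^(-1) + 2^(-1) + 2^(-1) + 2^(-1) + 2^(-6)
= 0.5 + 0.5 + 0.5 + 0.5 + 0.015625
= 2.0156
Since 2.0156 > 1, prefix-free code does not exist


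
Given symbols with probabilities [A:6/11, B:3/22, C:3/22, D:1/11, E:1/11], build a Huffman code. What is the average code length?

Huffman tree construction:
Combine smallest probabilities repeatedly
Resulting codes:
  A: 1 (length 1)
  B: 010 (length 3)
  C: 011 (length 3)
  D: 000 (length 3)
  E: 001 (length 3)
Average length = Σ p(s) × length(s) = 1.9091 bits


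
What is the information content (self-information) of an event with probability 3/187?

Information content I(x) = -log₂(p(x))
I = -log₂(3/187) = -log₂(0.0160)
I = 5.9619 bits


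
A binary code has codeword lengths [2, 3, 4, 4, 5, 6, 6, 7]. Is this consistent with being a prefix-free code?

Kraft inequality: Σ 2^(-l_i) ≤ 1 for prefix-free code
Calculating: 2^(-2) + 2^(-3) + 2^(-4) + 2^(-4) + 2^(-5) + 2^(-6) + 2^(-6) + 2^(-7)
= 0.25 + 0.125 + 0.0625 + 0.0625 + 0.03125 + 0.015625 + 0.015625 + 0.0078125
= 0.5703
Since 0.5703 ≤ 1, prefix-free code exists


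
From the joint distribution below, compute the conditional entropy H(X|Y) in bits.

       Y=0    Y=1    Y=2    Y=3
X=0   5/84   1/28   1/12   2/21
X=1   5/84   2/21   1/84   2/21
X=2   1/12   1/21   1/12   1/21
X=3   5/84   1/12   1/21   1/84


H(X|Y) = Σ_y p(y) H(X|Y=y)
  p(Y=0) = 11/42, H(X|Y=0) = 1.9830
  p(Y=1) = 11/42, H(X|Y=1) = 1.8955
  p(Y=2) = 19/84, H(X|Y=2) = 1.7583
  p(Y=3) = 1/4, H(X|Y=3) = 1.7257
H(X|Y) = 0.2619×1.9830 + 0.2619×1.8955 + 0.2262×1.7583 + 0.2500×1.7257 = 1.8449 bits


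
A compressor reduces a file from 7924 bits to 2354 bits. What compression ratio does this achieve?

Compression ratio = Original / Compressed
= 7924 / 2354 = 3.37:1


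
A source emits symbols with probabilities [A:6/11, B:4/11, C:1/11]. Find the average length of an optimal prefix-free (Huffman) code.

Huffman tree construction:
Combine smallest probabilities repeatedly
Resulting codes:
  A: 1 (length 1)
  B: 01 (length 2)
  C: 00 (length 2)
Average length = Σ p(s) × length(s) = 1.4545 bits


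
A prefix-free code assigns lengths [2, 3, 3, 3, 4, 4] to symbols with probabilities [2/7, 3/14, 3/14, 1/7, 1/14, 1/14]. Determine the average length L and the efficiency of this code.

Average length L = Σ p_i × l_i = 2.8571 bits
Entropy H = 2.4138 bits
Efficiency η = H/L × 100% = 84.48%


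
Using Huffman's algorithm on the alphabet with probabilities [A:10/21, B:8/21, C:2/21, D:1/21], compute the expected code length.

Huffman tree construction:
Combine smallest probabilities repeatedly
Resulting codes:
  A: 0 (length 1)
  B: 11 (length 2)
  C: 101 (length 3)
  D: 100 (length 3)
Average length = Σ p(s) × length(s) = 1.6667 bits


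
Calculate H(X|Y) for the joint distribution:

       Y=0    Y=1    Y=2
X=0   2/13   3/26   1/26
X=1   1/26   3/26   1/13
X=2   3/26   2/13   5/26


H(X|Y) = Σ_y p(y) H(X|Y=y)
  p(Y=0) = 4/13, H(X|Y=0) = 1.4056
  p(Y=1) = 5/13, H(X|Y=1) = 1.5710
  p(Y=2) = 4/13, H(X|Y=2) = 1.2988
H(X|Y) = 0.3077×1.4056 + 0.3846×1.5710 + 0.3077×1.2988 = 1.4363 bits


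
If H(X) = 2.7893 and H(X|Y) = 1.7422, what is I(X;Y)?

I(X;Y) = H(X) - H(X|Y)
I(X;Y) = 2.7893 - 1.7422 = 1.0471 bits


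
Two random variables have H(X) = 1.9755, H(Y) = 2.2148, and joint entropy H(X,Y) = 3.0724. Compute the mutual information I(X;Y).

I(X;Y) = H(X) + H(Y) - H(X,Y)
I(X;Y) = 1.9755 + 2.2148 - 3.0724 = 1.1179 bits


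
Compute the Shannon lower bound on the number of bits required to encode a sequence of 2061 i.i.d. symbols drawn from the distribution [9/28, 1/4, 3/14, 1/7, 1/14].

Entropy H = 2.1755 bits/symbol
Minimum bits = H × n = 2.1755 × 2061
= 4483.81 bits


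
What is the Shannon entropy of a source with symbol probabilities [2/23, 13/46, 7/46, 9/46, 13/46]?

H(X) = -Σ p(x) log₂ p(x)
  -2/23 × log₂(2/23) = 0.3064
  -13/46 × log₂(13/46) = 0.5152
  -7/46 × log₂(7/46) = 0.4133
  -9/46 × log₂(9/46) = 0.4605
  -13/46 × log₂(13/46) = 0.5152
H(X) = 2.2107 bits


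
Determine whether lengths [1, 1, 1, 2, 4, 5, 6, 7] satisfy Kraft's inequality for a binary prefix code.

Kraft inequality: Σ 2^(-l_i) ≤ 1 for prefix-free code
Calculating: 2^(-1) + 2^(-1) + 2^(-1) + 2^(-2) + 2^(-4) + 2^(-5) + 2^(-6) + 2^(-7)
= 0.5 + 0.5 + 0.5 + 0.25 + 0.0625 + 0.03125 + 0.015625 + 0.0078125
= 1.8672
Since 1.8672 > 1, prefix-free code does not exist


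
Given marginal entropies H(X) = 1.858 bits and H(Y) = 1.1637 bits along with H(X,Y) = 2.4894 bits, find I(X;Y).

I(X;Y) = H(X) + H(Y) - H(X,Y)
I(X;Y) = 1.858 + 1.1637 - 2.4894 = 0.5323 bits


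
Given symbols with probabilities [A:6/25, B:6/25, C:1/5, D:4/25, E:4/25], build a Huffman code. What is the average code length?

Huffman tree construction:
Combine smallest probabilities repeatedly
Resulting codes:
  A: 01 (length 2)
  B: 10 (length 2)
  C: 00 (length 2)
  D: 110 (length 3)
  E: 111 (length 3)
Average length = Σ p(s) × length(s) = 2.3200 bits


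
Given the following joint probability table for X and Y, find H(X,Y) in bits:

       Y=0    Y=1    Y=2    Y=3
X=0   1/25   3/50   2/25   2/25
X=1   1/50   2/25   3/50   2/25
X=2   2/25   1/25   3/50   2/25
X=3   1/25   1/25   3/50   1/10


H(X,Y) = -Σ p(x,y) log₂ p(x,y)
  p(0,0)=1/25: -0.0400 × log₂(0.0400) = 0.1858
  p(0,1)=3/50: -0.0600 × log₂(0.0600) = 0.2435
  p(0,2)=2/25: -0.0800 × log₂(0.0800) = 0.2915
  p(0,3)=2/25: -0.0800 × log₂(0.0800) = 0.2915
  p(1,0)=1/50: -0.0200 × log₂(0.0200) = 0.1129
  p(1,1)=2/25: -0.0800 × log₂(0.0800) = 0.2915
  p(1,2)=3/50: -0.0600 × log₂(0.0600) = 0.2435
  p(1,3)=2/25: -0.0800 × log₂(0.0800) = 0.2915
  p(2,0)=2/25: -0.0800 × log₂(0.0800) = 0.2915
  p(2,1)=1/25: -0.0400 × log₂(0.0400) = 0.1858
  p(2,2)=3/50: -0.0600 × log₂(0.0600) = 0.2435
  p(2,3)=2/25: -0.0800 × log₂(0.0800) = 0.2915
  p(3,0)=1/25: -0.0400 × log₂(0.0400) = 0.1858
  p(3,1)=1/25: -0.0400 × log₂(0.0400) = 0.1858
  p(3,2)=3/50: -0.0600 × log₂(0.0600) = 0.2435
  p(3,3)=1/10: -0.1000 × log₂(0.1000) = 0.3322
H(X,Y) = 3.9113 bits


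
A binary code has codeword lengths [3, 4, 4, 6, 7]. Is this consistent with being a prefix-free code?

Kraft inequality: Σ 2^(-l_i) ≤ 1 for prefix-free code
Calculating: 2^(-3) + 2^(-4) + 2^(-4) + 2^(-6) + 2^(-7)
= 0.125 + 0.0625 + 0.0625 + 0.015625 + 0.0078125
= 0.2734
Since 0.2734 ≤ 1, prefix-free code exists


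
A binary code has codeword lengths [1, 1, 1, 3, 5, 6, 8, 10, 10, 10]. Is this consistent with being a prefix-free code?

Kraft inequality: Σ 2^(-l_i) ≤ 1 for prefix-free code
Calculating: 2^(-1) + 2^(-1) + 2^(-1) + 2^(-3) + 2^(-5) + 2^(-6) + 2^(-8) + 2^(-10) + 2^(-10) + 2^(-10)
= 0.5 + 0.5 + 0.5 + 0.125 + 0.03125 + 0.015625 + 0.00390625 + 0.0009765625 + 0.0009765625 + 0.0009765625
= 1.6787
Since 1.6787 > 1, prefix-free code does not exist


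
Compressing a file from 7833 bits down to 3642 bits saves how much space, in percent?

Space savings = (1 - Compressed/Original) × 100%
= (1 - 3642/7833) × 100%
= 53.50%


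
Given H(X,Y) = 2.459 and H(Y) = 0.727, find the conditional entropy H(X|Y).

Chain rule: H(X,Y) = H(X|Y) + H(Y)
H(X|Y) = H(X,Y) - H(Y) = 2.459 - 0.727 = 1.732 bits


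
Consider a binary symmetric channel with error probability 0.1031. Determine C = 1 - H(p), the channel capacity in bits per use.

For BSC with error probability p:
C = 1 - H(p) where H(p) is binary entropy
H(0.1031) = -0.1031 × log₂(0.1031) - 0.8969 × log₂(0.8969)
H(p) = 0.4787
C = 1 - 0.4787 = 0.5213 bits/use


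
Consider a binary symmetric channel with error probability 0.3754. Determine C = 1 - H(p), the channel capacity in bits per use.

For BSC with error probability p:
C = 1 - H(p) where H(p) is binary entropy
H(0.3754) = -0.3754 × log₂(0.3754) - 0.6246 × log₂(0.6246)
H(p) = 0.9547
C = 1 - 0.9547 = 0.0453 bits/use


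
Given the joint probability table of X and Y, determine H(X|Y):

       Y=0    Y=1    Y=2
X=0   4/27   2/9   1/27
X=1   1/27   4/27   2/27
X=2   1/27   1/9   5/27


H(X|Y) = Σ_y p(y) H(X|Y=y)
  p(Y=0) = 2/9, H(X|Y=0) = 1.2516
  p(Y=1) = 13/27, H(X|Y=1) = 1.5262
  p(Y=2) = 8/27, H(X|Y=2) = 1.2988
H(X|Y) = 0.2222×1.2516 + 0.4815×1.5262 + 0.2963×1.2988 = 1.3978 bits


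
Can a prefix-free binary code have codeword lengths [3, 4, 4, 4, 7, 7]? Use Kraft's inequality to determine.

Kraft inequality: Σ 2^(-l_i) ≤ 1 for prefix-free code
Calculating: 2^(-3) + 2^(-4) + 2^(-4) + 2^(-4) + 2^(-7) + 2^(-7)
= 0.125 + 0.0625 + 0.0625 + 0.0625 + 0.0078125 + 0.0078125
= 0.3281
Since 0.3281 ≤ 1, prefix-free code exists


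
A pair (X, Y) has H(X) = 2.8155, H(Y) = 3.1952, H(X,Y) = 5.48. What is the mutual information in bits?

I(X;Y) = H(X) + H(Y) - H(X,Y)
I(X;Y) = 2.8155 + 3.1952 - 5.48 = 0.5307 bits


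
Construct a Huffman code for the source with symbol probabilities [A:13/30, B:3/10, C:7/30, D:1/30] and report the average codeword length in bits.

Huffman tree construction:
Combine smallest probabilities repeatedly
Resulting codes:
  A: 0 (length 1)
  B: 11 (length 2)
  C: 101 (length 3)
  D: 100 (length 3)
Average length = Σ p(s) × length(s) = 1.8333 bits


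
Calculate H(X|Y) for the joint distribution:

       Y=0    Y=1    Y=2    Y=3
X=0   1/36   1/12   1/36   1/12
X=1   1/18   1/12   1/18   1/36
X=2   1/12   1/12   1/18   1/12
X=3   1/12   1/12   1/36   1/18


H(X|Y) = Σ_y p(y) H(X|Y=y)
  p(Y=0) = 1/4, H(X|Y=0) = 1.8911
  p(Y=1) = 1/3, H(X|Y=1) = 2.0000
  p(Y=2) = 1/6, H(X|Y=2) = 1.9183
  p(Y=3) = 1/4, H(X|Y=3) = 1.8911
H(X|Y) = 0.2500×1.8911 + 0.3333×2.0000 + 0.1667×1.9183 + 0.2500×1.8911 = 1.9319 bits


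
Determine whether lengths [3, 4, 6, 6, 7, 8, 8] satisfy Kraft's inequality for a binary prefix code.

Kraft inequality: Σ 2^(-l_i) ≤ 1 for prefix-free code
Calculating: 2^(-3) + 2^(-4) + 2^(-6) + 2^(-6) + 2^(-7) + 2^(-8) + 2^(-8)
= 0.125 + 0.0625 + 0.015625 + 0.015625 + 0.0078125 + 0.00390625 + 0.00390625
= 0.2344
Since 0.2344 ≤ 1, prefix-free code exists


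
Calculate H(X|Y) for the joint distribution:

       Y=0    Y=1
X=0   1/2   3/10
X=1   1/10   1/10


H(X|Y) = Σ_y p(y) H(X|Y=y)
  p(Y=0) = 3/5, H(X|Y=0) = 0.6500
  p(Y=1) = 2/5, H(X|Y=1) = 0.8113
H(X|Y) = 0.6000×0.6500 + 0.4000×0.8113 = 0.7145 bits


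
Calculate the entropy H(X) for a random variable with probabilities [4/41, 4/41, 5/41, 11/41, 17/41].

H(X) = -Σ p(x) log₂ p(x)
  -4/41 × log₂(4/41) = 0.3276
  -4/41 × log₂(4/41) = 0.3276
  -5/41 × log₂(5/41) = 0.3702
  -11/41 × log₂(11/41) = 0.5093
  -17/41 × log₂(17/41) = 0.5266
H(X) = 2.0612 bits


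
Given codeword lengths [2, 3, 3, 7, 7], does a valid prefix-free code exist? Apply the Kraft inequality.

Kraft inequality: Σ 2^(-l_i) ≤ 1 for prefix-free code
Calculating: 2^(-2) + 2^(-3) + 2^(-3) + 2^(-7) + 2^(-7)
= 0.25 + 0.125 + 0.125 + 0.0078125 + 0.0078125
= 0.5156
Since 0.5156 ≤ 1, prefix-free code exists


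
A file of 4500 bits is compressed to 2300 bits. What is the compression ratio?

Compression ratio = Original / Compressed
= 4500 / 2300 = 1.96:1


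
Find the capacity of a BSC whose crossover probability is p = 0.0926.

For BSC with error probability p:
C = 1 - H(p) where H(p) is binary entropy
H(0.0926) = -0.0926 × log₂(0.0926) - 0.9074 × log₂(0.9074)
H(p) = 0.4451
C = 1 - 0.4451 = 0.5549 bits/use


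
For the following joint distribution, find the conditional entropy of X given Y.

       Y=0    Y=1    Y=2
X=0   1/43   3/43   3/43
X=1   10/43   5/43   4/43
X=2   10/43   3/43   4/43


H(X|Y) = Σ_y p(y) H(X|Y=y)
  p(Y=0) = 21/43, H(X|Y=0) = 1.2286
  p(Y=1) = 11/43, H(X|Y=1) = 1.5395
  p(Y=2) = 11/43, H(X|Y=2) = 1.5726
H(X|Y) = 0.4884×1.2286 + 0.2558×1.5395 + 0.2558×1.5726 = 1.3961 bits


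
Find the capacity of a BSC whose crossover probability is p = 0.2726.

For BSC with error probability p:
C = 1 - H(p) where H(p) is binary entropy
H(0.2726) = -0.2726 × log₂(0.2726) - 0.7274 × log₂(0.7274)
H(p) = 0.8452
C = 1 - 0.8452 = 0.1548 bits/use


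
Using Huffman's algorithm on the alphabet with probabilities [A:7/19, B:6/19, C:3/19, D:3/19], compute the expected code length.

Huffman tree construction:
Combine smallest probabilities repeatedly
Resulting codes:
  A: 0 (length 1)
  B: 10 (length 2)
  C: 110 (length 3)
  D: 111 (length 3)
Average length = Σ p(s) × length(s) = 1.9474 bits


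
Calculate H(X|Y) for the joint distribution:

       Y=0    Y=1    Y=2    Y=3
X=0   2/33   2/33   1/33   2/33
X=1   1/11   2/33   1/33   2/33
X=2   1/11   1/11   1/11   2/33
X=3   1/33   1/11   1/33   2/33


H(X|Y) = Σ_y p(y) H(X|Y=y)
  p(Y=0) = 3/11, H(X|Y=0) = 1.8911
  p(Y=1) = 10/33, H(X|Y=1) = 1.9710
  p(Y=2) = 2/11, H(X|Y=2) = 1.7925
  p(Y=3) = 8/33, H(X|Y=3) = 2.0000
H(X|Y) = 0.2727×1.8911 + 0.3030×1.9710 + 0.1818×1.7925 + 0.2424×2.0000 = 1.9238 bits


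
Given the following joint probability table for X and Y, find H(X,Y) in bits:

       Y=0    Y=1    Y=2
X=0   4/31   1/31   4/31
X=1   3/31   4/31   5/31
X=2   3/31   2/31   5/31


H(X,Y) = -Σ p(x,y) log₂ p(x,y)
  p(0,0)=4/31: -0.1290 × log₂(0.1290) = 0.3812
  p(0,1)=1/31: -0.0323 × log₂(0.0323) = 0.1598
  p(0,2)=4/31: -0.1290 × log₂(0.1290) = 0.3812
  p(1,0)=3/31: -0.0968 × log₂(0.0968) = 0.3261
  p(1,1)=4/31: -0.1290 × log₂(0.1290) = 0.3812
  p(1,2)=5/31: -0.1613 × log₂(0.1613) = 0.4246
  p(2,0)=3/31: -0.0968 × log₂(0.0968) = 0.3261
  p(2,1)=2/31: -0.0645 × log₂(0.0645) = 0.2551
  p(2,2)=5/31: -0.1613 × log₂(0.1613) = 0.4246
H(X,Y) = 3.0597 bits


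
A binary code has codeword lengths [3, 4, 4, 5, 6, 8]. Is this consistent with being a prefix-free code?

Kraft inequality: Σ 2^(-l_i) ≤ 1 for prefix-free code
Calculating: 2^(-3) + 2^(-4) + 2^(-4) + 2^(-5) + 2^(-6) + 2^(-8)
= 0.125 + 0.0625 + 0.0625 + 0.03125 + 0.015625 + 0.00390625
= 0.3008
Since 0.3008 ≤ 1, prefix-free code exists


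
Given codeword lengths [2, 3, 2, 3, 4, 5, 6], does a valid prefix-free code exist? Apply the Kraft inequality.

Kraft inequality: Σ 2^(-l_i) ≤ 1 for prefix-free code
Calculating: 2^(-2) + 2^(-3) + 2^(-2) + 2^(-3) + 2^(-4) + 2^(-5) + 2^(-6)
= 0.25 + 0.125 + 0.25 + 0.125 + 0.0625 + 0.03125 + 0.015625
= 0.8594
Since 0.8594 ≤ 1, prefix-free code exists


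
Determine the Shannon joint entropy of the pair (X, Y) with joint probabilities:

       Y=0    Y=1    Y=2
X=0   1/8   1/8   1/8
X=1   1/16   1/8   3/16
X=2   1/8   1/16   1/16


H(X,Y) = -Σ p(x,y) log₂ p(x,y)
  p(0,0)=1/8: -0.1250 × log₂(0.1250) = 0.3750
  p(0,1)=1/8: -0.1250 × log₂(0.1250) = 0.3750
  p(0,2)=1/8: -0.1250 × log₂(0.1250) = 0.3750
  p(1,0)=1/16: -0.0625 × log₂(0.0625) = 0.2500
  p(1,1)=1/8: -0.1250 × log₂(0.1250) = 0.3750
  p(1,2)=3/16: -0.1875 × log₂(0.1875) = 0.4528
  p(2,0)=1/8: -0.1250 × log₂(0.1250) = 0.3750
  p(2,1)=1/16: -0.0625 × log₂(0.0625) = 0.2500
  p(2,2)=1/16: -0.0625 × log₂(0.0625) = 0.2500
H(X,Y) = 3.0778 bits


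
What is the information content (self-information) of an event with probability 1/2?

Information content I(x) = -log₂(p(x))
I = -log₂(1/2) = -log₂(0.5000)
I = 1.0000 bits


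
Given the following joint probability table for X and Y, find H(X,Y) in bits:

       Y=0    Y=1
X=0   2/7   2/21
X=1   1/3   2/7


H(X,Y) = -Σ p(x,y) log₂ p(x,y)
  p(0,0)=2/7: -0.2857 × log₂(0.2857) = 0.5164
  p(0,1)=2/21: -0.0952 × log₂(0.0952) = 0.3231
  p(1,0)=1/3: -0.3333 × log₂(0.3333) = 0.5283
  p(1,1)=2/7: -0.2857 × log₂(0.2857) = 0.5164
H(X,Y) = 1.8842 bits


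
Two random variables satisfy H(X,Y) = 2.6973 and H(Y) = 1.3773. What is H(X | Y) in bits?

Chain rule: H(X,Y) = H(X|Y) + H(Y)
H(X|Y) = H(X,Y) - H(Y) = 2.6973 - 1.3773 = 1.32 bits


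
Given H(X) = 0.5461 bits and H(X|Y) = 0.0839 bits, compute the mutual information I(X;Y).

I(X;Y) = H(X) - H(X|Y)
I(X;Y) = 0.5461 - 0.0839 = 0.4622 bits


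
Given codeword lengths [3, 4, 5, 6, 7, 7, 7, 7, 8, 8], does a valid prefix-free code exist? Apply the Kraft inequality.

Kraft inequality: Σ 2^(-l_i) ≤ 1 for prefix-free code
Calculating: 2^(-3) + 2^(-4) + 2^(-5) + 2^(-6) + 2^(-7) + 2^(-7) + 2^(-7) + 2^(-7) + 2^(-8) + 2^(-8)
= 0.125 + 0.0625 + 0.03125 + 0.015625 + 0.0078125 + 0.0078125 + 0.0078125 + 0.0078125 + 0.00390625 + 0.00390625
= 0.2734
Since 0.2734 ≤ 1, prefix-free code exists


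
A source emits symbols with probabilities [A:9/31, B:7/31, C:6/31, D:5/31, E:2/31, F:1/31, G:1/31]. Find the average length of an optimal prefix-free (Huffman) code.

Huffman tree construction:
Combine smallest probabilities repeatedly
Resulting codes:
  A: 10 (length 2)
  B: 01 (length 2)
  C: 00 (length 2)
  D: 111 (length 3)
  E: 1100 (length 4)
  F: 11010 (length 5)
  G: 11011 (length 5)
Average length = Σ p(s) × length(s) = 2.4839 bits


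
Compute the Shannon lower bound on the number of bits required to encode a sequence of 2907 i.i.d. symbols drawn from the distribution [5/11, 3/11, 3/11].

Entropy H = 1.5395 bits/symbol
Minimum bits = H × n = 1.5395 × 2907
= 4475.28 bits


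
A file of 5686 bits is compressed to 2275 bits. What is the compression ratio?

Compression ratio = Original / Compressed
= 5686 / 2275 = 2.50:1


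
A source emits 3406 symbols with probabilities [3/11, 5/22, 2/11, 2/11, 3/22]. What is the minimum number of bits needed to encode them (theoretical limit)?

Entropy H = 2.2833 bits/symbol
Minimum bits = H × n = 2.2833 × 3406
= 7777.01 bits


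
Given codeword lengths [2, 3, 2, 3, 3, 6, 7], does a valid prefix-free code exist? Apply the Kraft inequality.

Kraft inequality: Σ 2^(-l_i) ≤ 1 for prefix-free code
Calculating: 2^(-2) + 2^(-3) + 2^(-2) + 2^(-3) + 2^(-3) + 2^(-6) + 2^(-7)
= 0.25 + 0.125 + 0.25 + 0.125 + 0.125 + 0.015625 + 0.0078125
= 0.8984
Since 0.8984 ≤ 1, prefix-free code exists


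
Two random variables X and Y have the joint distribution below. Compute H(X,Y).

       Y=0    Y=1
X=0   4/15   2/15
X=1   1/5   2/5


H(X,Y) = -Σ p(x,y) log₂ p(x,y)
  p(0,0)=4/15: -0.2667 × log₂(0.2667) = 0.5085
  p(0,1)=2/15: -0.1333 × log₂(0.1333) = 0.3876
  p(1,0)=1/5: -0.2000 × log₂(0.2000) = 0.4644
  p(1,1)=2/5: -0.4000 × log₂(0.4000) = 0.5288
H(X,Y) = 1.8892 bits


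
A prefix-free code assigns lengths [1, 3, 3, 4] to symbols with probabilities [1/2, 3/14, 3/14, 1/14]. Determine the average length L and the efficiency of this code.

Average length L = Σ p_i × l_i = 2.0714 bits
Entropy H = 1.7244 bits
Efficiency η = H/L × 100% = 83.25%


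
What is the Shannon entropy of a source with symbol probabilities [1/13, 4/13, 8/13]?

H(X) = -Σ p(x) log₂ p(x)
  -1/13 × log₂(1/13) = 0.2846
  -4/13 × log₂(4/13) = 0.5232
  -8/13 × log₂(8/13) = 0.4310
H(X) = 1.2389 bits


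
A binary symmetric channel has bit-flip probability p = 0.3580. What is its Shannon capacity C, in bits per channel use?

For BSC with error probability p:
C = 1 - H(p) where H(p) is binary entropy
H(0.3580) = -0.3580 × log₂(0.3580) - 0.6420 × log₂(0.6420)
H(p) = 0.9410
C = 1 - 0.9410 = 0.0590 bits/use


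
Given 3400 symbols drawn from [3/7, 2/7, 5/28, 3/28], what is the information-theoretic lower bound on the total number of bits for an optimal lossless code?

Entropy H = 1.8294 bits/symbol
Minimum bits = H × n = 1.8294 × 3400
= 6219.80 bits
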